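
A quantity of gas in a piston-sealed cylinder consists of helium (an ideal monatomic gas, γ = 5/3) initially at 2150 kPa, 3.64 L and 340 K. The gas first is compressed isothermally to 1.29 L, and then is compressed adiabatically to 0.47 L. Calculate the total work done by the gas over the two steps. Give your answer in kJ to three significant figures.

Step 1 (isothermal): W = P₁V₁ ln(V₂/V₁) = (7826) ln(1.29/3.64) = -8118 J.
After step 1: P = 6067 kPa, V = 1.29 L, T = 340 K.
Step 2 (adiabatic): W = (P₁V₁ − P₂V₂)/(γ−1) = (7826 − 15341)/0.667 = -11273 J.
W_total = -8118 − 11273 = -19391 J.

W_total ≈ -19.4 kJ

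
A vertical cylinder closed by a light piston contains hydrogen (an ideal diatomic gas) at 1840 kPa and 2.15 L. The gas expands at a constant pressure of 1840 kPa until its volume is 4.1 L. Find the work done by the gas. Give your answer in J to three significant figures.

Isobaric: W = P ΔV.
W = (1840 kPa)(4.1 − 2.15 L) = (1840)(1.95) = 3588 J.

W ≈ 3590 J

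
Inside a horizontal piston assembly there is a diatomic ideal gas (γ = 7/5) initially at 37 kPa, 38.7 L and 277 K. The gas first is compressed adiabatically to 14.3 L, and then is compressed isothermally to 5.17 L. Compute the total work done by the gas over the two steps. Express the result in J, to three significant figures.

W_total ≈ -3920 J

Step 1 (adiabatic): W = (P₁V₁ − P₂V₂)/(γ−1) = (1432 − 2132)/0.4 = -1751 J.
After step 1: P = 149.1 kPa, V = 14.3 L, T = 412.5 K.
Step 2 (isothermal): W = P₁V₁ ln(V₂/V₁) = (2132) ln(5.17/14.3) = -2169 J.
W_total = -1751 − 2169 = -3921 J.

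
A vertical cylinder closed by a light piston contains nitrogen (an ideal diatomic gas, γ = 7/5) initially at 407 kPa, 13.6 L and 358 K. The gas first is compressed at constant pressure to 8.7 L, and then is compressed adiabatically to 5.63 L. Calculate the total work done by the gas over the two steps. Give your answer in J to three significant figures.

W_total ≈ -3680 J

Step 1 (isobaric): W = PΔV = (407 kPa)(8.7 − 13.6 L) = -1994 J.
After step 1: P = 407 kPa, V = 8.7 L, T = 229 K.
Step 2 (adiabatic): W = (P₁V₁ − P₂V₂)/(γ−1) = (3541 − 4214)/0.4 = -1683 J.
W_total = -1994 − 1683 = -3678 J.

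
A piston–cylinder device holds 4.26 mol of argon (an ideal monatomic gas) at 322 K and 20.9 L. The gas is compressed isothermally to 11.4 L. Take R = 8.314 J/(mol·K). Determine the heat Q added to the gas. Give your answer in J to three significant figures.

Q ≈ -6910 J

Isothermal ⇒ ΔU = 0, so Q = W = nRT ln(V₂/V₁).
Q = (4.26)(8.314)(322) ln(11.4/20.9) = 11404 × -0.6061 = -6913 J.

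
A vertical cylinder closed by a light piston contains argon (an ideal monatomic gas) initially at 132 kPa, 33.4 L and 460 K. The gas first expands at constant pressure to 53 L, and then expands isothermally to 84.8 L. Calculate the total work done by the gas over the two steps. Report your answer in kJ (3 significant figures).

W_total ≈ 5.88 kJ

Step 1 (isobaric): W = PΔV = (132 kPa)(53 − 33.4 L) = 2587 J.
After step 1: P = 132 kPa, V = 53 L, T = 729.9 K.
Step 2 (isothermal): W = P₁V₁ ln(V₂/V₁) = (6996) ln(84.8/53) = 3288 J.
W_total = 2587 + 3288 = 5875 J.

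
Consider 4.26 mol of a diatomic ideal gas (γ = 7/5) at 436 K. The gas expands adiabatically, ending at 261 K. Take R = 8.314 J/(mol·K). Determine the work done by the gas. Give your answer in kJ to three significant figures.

W ≈ 15.5 kJ

Adiabatic ⇒ Q = 0, so W_by = −ΔU = nCᵥ(T₁ − T₂).
Cᵥ = 5R/2 = 20.79 J/(mol·K).
W = (4.26)(20.79)(436 − 261) = 15495 J.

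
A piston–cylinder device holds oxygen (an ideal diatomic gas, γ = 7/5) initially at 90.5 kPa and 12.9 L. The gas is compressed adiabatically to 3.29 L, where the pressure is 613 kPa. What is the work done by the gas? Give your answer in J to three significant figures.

W ≈ -2120 J

Adiabatic: W = (P₁V₁ − P₂V₂)/(γ − 1) with γ = 7/5.
P₁V₁ = 1167 J, P₂V₂ = 2017 J.
W = (1167 − 2017) / 0.4 = -2123 J.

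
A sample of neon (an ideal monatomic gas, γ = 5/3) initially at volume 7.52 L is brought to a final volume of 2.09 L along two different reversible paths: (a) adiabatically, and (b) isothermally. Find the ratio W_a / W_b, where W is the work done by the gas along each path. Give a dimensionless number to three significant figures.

Path (a) adiabatic: W = P₁V₁(1 − (V₁/V₂)^(γ−1))/(γ−1) → W_a/(P₁V₁) = -2.022.
Path (b) isothermal: W = P₁V₁ ln(V₂/V₁) → W_b/(P₁V₁) = -1.28.
W_a / W_b = -2.022 / -1.28 = 1.579.

W_a / W_b ≈ 1.58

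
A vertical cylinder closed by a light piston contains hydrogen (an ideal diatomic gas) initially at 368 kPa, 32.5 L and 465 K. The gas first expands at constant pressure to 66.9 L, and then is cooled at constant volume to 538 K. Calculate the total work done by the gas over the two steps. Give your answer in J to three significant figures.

W_total ≈ 12700 J

Step 1 (isobaric): W = PΔV = (368 kPa)(66.9 − 32.5 L) = 12659 J.
Step 2 (isochoric): W = 0 (constant volume).
W_total = 12659 + 0 = 12659 J.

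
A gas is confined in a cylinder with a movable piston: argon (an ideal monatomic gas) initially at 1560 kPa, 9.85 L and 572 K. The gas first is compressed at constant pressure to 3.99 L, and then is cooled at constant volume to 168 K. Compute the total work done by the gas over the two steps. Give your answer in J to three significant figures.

W_total ≈ -9140 J

Step 1 (isobaric): W = PΔV = (1560 kPa)(3.99 − 9.85 L) = -9142 J.
Step 2 (isochoric): W = 0 (constant volume).
W_total = -9142 + 0 = -9142 J.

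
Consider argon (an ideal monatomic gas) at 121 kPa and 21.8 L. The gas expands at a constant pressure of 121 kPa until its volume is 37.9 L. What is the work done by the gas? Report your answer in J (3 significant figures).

W ≈ 1950 J

Isobaric: W = P ΔV.
W = (121 kPa)(37.9 − 21.8 L) = (121)(16.1) = 1948 J.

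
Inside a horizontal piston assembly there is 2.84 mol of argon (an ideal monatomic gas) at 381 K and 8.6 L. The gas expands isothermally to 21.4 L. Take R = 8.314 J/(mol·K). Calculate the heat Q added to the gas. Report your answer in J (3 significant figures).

Q ≈ 8200 J

Isothermal ⇒ ΔU = 0, so Q = W = nRT ln(V₂/V₁).
Q = (2.84)(8.314)(381) ln(21.4/8.6) = 8996 × 0.9116 = 8201 J.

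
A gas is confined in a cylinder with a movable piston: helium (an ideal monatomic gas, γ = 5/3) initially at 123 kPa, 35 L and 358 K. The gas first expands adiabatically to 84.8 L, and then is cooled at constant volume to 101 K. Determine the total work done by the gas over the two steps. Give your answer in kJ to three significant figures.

W_total ≈ 2.88 kJ

Step 1 (adiabatic): W = (P₁V₁ − P₂V₂)/(γ−1) = (4305 − 2386)/0.667 = 2878 J.
Step 2 (isochoric): W = 0 (constant volume).
W_total = 2878 + 0 = 2878 J.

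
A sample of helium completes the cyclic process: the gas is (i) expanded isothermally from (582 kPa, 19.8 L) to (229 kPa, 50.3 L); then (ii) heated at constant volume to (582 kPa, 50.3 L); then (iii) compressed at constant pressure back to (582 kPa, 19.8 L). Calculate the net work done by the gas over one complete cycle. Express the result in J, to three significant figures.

Leg (i): W = PᵢVᵢ ln(V_f/Vᵢ) = (11524) ln(50.3/19.8) = 10744 J.
Leg (ii): W = 0.
Leg (iii): W = PΔV = (582)(19.8 − 50.3) = -17751 J.
W_net = 10744 − 17751 = -7007 J.

W_net ≈ -7010 J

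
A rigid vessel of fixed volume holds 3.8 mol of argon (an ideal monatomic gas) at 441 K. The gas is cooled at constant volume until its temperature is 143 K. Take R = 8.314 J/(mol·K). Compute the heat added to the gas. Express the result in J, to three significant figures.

Constant volume ⇒ W = 0, so Q = ΔU = nCᵥΔT with Cᵥ = 3R/2 = 12.47 J/(mol·K).
ΔU = (3.8)(12.47)(143 − 441) = -14122 J.

Q ≈ -14100 J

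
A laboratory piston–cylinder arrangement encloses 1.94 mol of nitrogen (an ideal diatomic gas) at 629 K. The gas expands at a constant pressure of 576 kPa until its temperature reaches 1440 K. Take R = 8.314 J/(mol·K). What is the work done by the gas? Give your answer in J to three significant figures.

W ≈ 13100 J

Isobaric: W = P ΔV = nR ΔT.
W = (1.94)(8.314)(1440 − 629) = 13081 J.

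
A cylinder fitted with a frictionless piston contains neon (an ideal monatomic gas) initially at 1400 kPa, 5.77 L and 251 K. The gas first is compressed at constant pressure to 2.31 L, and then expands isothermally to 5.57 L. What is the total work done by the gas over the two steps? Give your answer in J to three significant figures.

Step 1 (isobaric): W = PΔV = (1400 kPa)(2.31 − 5.77 L) = -4844 J.
After step 1: P = 1400 kPa, V = 2.31 L, T = 100.5 K.
Step 2 (isothermal): W = P₁V₁ ln(V₂/V₁) = (3234) ln(5.57/2.31) = 2846 J.
W_total = -4844 + 2846 = -1998 J.

W_total ≈ -2000 J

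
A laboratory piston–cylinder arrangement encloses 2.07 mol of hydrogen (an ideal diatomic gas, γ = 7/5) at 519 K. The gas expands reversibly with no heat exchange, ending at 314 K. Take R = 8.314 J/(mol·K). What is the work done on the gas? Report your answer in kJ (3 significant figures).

Adiabatic ⇒ Q = 0, so W_by = −ΔU = nCᵥ(T₁ − T₂).
Cᵥ = 5R/2 = 20.79 J/(mol·K).
W = (2.07)(20.79)(519 − 314) = 8820 J.
Work on gas = −W_by = -8820 J.

W ≈ -8.82 kJ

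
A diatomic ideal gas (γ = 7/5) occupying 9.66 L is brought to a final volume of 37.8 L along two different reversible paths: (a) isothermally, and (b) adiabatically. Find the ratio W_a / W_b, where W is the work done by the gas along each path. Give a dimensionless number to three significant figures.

W_a / W_b ≈ 1.30

Path (a) isothermal: W = P₁V₁ ln(V₂/V₁) → W_a/(P₁V₁) = 1.364.
Path (b) adiabatic: W = P₁V₁(1 − (V₁/V₂)^(γ−1))/(γ−1) → W_b/(P₁V₁) = 1.051.
W_a / W_b = 1.364 / 1.051 = 1.298.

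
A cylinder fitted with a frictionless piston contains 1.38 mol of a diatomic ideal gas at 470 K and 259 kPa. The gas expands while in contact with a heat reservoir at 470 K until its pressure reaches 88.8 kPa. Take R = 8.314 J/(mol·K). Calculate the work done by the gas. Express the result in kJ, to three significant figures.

Isothermal process: W = nRT ln(V₂/V₁) = nRT ln(P₁/P₂).
W = (1.38)(8.314)(470) × ln(259/88.8)
  = 5392 × ln(2.917) = 5392 × 1.07
W_by_gas = 5772 J.

W ≈ 5.77 kJ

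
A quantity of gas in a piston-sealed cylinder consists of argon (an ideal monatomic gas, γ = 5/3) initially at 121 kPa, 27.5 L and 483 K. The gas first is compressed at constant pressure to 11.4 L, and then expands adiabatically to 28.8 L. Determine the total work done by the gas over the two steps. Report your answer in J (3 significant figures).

W_total ≈ -994 J

Step 1 (isobaric): W = PΔV = (121 kPa)(11.4 − 27.5 L) = -1948 J.
After step 1: P = 121 kPa, V = 11.4 L, T = 200.2 K.
Step 2 (adiabatic): W = (P₁V₁ − P₂V₂)/(γ−1) = (1379 − 743.6)/0.667 = 953.6 J.
W_total = -1948 + 953.6 = -994.5 J.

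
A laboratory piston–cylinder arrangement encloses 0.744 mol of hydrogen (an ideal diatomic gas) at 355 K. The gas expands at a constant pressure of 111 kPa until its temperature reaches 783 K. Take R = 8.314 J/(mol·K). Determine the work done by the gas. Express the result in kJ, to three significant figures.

Isobaric: W = P ΔV = nR ΔT.
W = (0.744)(8.314)(783 − 355) = 2647 J.

W ≈ 2.65 kJ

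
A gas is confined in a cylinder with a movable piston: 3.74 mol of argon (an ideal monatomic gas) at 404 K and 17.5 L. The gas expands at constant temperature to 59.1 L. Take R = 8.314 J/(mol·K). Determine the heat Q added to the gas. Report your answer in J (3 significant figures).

Isothermal ⇒ ΔU = 0, so Q = W = nRT ln(V₂/V₁).
Q = (3.74)(8.314)(404) ln(59.1/17.5) = 12562 × 1.217 = 15288 J.

Q ≈ 15300 J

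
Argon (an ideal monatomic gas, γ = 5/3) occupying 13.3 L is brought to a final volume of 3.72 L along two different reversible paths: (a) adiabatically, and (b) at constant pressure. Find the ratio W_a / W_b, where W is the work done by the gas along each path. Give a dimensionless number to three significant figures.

W_a / W_b ≈ 2.79

Path (a) adiabatic: W = P₁V₁(1 − (V₁/V₂)^(γ−1))/(γ−1) → W_a/(P₁V₁) = -2.007.
Path (b) isobaric: W = P₁(V₂ − V₁) → W_b/(P₁V₁) = -0.7203.
W_a / W_b = -2.007 / -0.7203 = 2.787.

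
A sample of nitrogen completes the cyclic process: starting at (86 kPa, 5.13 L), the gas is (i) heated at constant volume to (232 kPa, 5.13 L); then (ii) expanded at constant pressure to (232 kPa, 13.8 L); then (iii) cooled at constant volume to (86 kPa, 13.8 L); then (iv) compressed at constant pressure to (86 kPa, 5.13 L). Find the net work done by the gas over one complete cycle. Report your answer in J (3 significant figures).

W_net ≈ 1270 J

Constant-volume legs do no work.
W(ii) = (232)(13.8 − 5.13) = 2011 J; W(iv) = (86)(5.13 − 13.8) = -745.6 J.
W_net = 2011 − 745.6 = 1266 J (the clockwise enclosed area).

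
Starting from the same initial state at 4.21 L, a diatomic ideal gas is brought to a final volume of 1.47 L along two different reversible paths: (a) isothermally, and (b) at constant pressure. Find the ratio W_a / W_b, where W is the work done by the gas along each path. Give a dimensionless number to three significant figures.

W_a / W_b ≈ 1.62

Path (a) isothermal: W = P₁V₁ ln(V₂/V₁) → W_a/(P₁V₁) = -1.052.
Path (b) isobaric: W = P₁(V₂ − V₁) → W_b/(P₁V₁) = -0.6508.
W_a / W_b = -1.052 / -0.6508 = 1.617.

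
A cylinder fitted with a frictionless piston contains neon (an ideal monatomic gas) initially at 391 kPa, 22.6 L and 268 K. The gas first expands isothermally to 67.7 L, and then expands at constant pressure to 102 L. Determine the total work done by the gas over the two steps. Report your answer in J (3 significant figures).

W_total ≈ 14200 J

Step 1 (isothermal): W = P₁V₁ ln(V₂/V₁) = (8837) ln(67.7/22.6) = 9695 J.
After step 1: P = 130.5 kPa, V = 67.7 L, T = 268 K.
Step 2 (isobaric): W = PΔV = (130.5 kPa)(102 − 67.7 L) = 4477 J.
W_total = 9695 + 4477 = 14172 J.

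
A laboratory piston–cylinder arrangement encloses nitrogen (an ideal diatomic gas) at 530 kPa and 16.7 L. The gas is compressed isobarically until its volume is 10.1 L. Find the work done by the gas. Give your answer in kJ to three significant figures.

Isobaric: W = P ΔV.
W = (530 kPa)(10.1 − 16.7 L) = (530)(-6.6) = -3498 J.

W ≈ -3.50 kJ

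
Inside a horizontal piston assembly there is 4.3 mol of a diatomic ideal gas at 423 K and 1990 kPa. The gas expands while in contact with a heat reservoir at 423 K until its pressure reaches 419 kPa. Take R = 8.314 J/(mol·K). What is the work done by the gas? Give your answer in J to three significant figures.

W ≈ 23600 J

Isothermal process: W = nRT ln(V₂/V₁) = nRT ln(P₁/P₂).
W = (4.3)(8.314)(423) × ln(1990/419)
  = 15122 × ln(4.749) = 15122 × 1.558
W_by_gas = 23561 J.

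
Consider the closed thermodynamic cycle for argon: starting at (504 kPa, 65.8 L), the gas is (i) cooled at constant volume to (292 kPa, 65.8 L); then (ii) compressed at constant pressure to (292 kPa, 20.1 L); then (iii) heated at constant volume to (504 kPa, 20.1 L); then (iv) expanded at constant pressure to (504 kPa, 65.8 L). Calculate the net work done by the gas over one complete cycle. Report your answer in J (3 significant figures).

Constant-volume legs do no work.
W(ii) = (292)(20.1 − 65.8) = -13344 J; W(iv) = (504)(65.8 − 20.1) = 23033 J.
W_net = -13344 + 23033 = 9688 J (the clockwise enclosed area).

W_net ≈ 9690 J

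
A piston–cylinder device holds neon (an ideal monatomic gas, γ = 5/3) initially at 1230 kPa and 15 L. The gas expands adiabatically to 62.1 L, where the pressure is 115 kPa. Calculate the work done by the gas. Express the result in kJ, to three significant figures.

W ≈ 17.0 kJ

Adiabatic: W = (P₁V₁ − P₂V₂)/(γ − 1) with γ = 5/3.
P₁V₁ = 18450 J, P₂V₂ = 7142 J.
W = (18450 − 7142) / 0.6667 = 16963 J.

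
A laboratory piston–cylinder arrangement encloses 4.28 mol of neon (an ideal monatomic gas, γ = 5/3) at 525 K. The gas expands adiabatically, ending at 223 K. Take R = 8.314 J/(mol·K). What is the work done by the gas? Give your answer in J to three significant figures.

W ≈ 16100 J

Adiabatic ⇒ Q = 0, so W_by = −ΔU = nCᵥ(T₁ − T₂).
Cᵥ = 3R/2 = 12.47 J/(mol·K).
W = (4.28)(12.47)(525 − 223) = 16120 J.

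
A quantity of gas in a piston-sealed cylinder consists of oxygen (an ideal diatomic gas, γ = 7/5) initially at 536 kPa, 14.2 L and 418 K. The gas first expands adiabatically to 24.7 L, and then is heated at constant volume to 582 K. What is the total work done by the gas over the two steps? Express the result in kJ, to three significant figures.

W_total ≈ 3.78 kJ

Step 1 (adiabatic): W = (P₁V₁ − P₂V₂)/(γ−1) = (7611 − 6099)/0.4 = 3779 J.
Step 2 (isochoric): W = 0 (constant volume).
W_total = 3779 + 0 = 3779 J.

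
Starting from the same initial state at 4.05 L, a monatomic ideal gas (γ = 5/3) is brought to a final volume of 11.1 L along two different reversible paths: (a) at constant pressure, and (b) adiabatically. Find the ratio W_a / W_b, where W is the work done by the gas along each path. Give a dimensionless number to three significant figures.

Path (a) isobaric: W = P₁(V₂ − V₁) → W_a/(P₁V₁) = 1.741.
Path (b) adiabatic: W = P₁V₁(1 − (V₁/V₂)^(γ−1))/(γ−1) → W_b/(P₁V₁) = 0.7341.
W_a / W_b = 1.741 / 0.7341 = 2.371.

W_a / W_b ≈ 2.37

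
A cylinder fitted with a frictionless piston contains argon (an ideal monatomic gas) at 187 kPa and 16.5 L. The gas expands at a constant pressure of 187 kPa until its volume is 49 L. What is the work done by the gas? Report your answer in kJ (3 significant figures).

W ≈ 6.08 kJ

Isobaric: W = P ΔV.
W = (187 kPa)(49 − 16.5 L) = (187)(32.5) = 6078 J.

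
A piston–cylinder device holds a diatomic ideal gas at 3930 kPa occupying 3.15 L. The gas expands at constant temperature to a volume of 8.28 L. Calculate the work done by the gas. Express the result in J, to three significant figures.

W ≈ 12000 J

Isothermal: W = nRT ln(V₂/V₁) = P₁V₁ ln(V₂/V₁).
P₁V₁ = (3930 kPa)(3.15 L) = 12380 J.
W = 12380 × ln(8.28/3.15) = 12380 × 0.9664
W_by_gas = 11964 J.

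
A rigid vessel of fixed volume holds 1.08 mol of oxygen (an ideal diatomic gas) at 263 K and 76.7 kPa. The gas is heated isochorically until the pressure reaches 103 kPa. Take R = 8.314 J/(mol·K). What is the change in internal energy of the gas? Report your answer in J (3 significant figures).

Constant volume ⇒ W = 0, so Q = ΔU = nCᵥΔT with Cᵥ = 5R/2 = 20.79 J/(mol·K).
At constant V, T₂/T₁ = P₂/P₁ ⇒ ΔT = T₁(P₂/P₁ − 1) = 263·(103/76.7 − 1) = 90.18 K.
ΔU = (1.08)(20.79)(90.18) = 2024 J.

ΔU ≈ 2020 J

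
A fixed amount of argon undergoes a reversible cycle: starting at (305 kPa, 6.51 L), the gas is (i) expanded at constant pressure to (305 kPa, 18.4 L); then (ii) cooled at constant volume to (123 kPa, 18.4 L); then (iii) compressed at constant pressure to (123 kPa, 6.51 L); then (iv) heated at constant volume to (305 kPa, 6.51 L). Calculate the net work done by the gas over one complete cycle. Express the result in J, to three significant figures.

Constant-volume legs do no work.
W(i) = (305)(18.4 − 6.51) = 3626 J; W(iii) = (123)(6.51 − 18.4) = -1462 J.
W_net = 3626 − 1462 = 2164 J (the clockwise enclosed area).

W_net ≈ 2160 J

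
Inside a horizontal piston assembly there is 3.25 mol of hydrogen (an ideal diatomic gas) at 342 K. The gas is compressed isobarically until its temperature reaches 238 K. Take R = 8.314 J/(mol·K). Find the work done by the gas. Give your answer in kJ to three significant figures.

W ≈ -2.81 kJ

Isobaric: W = P ΔV = nR ΔT.
W = (3.25)(8.314)(238 − 342) = -2810 J.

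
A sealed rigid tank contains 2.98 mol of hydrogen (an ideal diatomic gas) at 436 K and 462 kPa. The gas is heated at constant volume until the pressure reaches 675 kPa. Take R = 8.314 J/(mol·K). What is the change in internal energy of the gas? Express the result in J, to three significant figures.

Constant volume ⇒ W = 0, so Q = ΔU = nCᵥΔT with Cᵥ = 5R/2 = 20.79 J/(mol·K).
At constant V, T₂/T₁ = P₂/P₁ ⇒ ΔT = T₁(P₂/P₁ − 1) = 436·(675/462 − 1) = 201 K.
ΔU = (2.98)(20.79)(201) = 12451 J.

ΔU ≈ 12500 J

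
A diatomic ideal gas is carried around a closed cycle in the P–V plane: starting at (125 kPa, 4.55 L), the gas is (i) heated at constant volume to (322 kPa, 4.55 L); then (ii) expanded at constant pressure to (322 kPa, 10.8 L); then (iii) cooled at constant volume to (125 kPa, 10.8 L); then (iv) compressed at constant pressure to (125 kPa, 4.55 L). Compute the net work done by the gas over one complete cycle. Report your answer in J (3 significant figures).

W_net ≈ 1230 J

Constant-volume legs do no work.
W(ii) = (322)(10.8 − 4.55) = 2013 J; W(iv) = (125)(4.55 − 10.8) = -781.3 J.
W_net = 2013 − 781.3 = 1231 J (the clockwise enclosed area).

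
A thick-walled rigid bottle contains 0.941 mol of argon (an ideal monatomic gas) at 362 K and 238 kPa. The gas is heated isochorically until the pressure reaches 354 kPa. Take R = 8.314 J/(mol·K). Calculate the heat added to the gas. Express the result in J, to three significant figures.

Q ≈ 2070 J

Constant volume ⇒ W = 0, so Q = ΔU = nCᵥΔT with Cᵥ = 3R/2 = 12.47 J/(mol·K).
At constant V, T₂/T₁ = P₂/P₁ ⇒ ΔT = T₁(P₂/P₁ − 1) = 362·(354/238 − 1) = 176.4 K.
ΔU = (0.941)(12.47)(176.4) = 2071 J.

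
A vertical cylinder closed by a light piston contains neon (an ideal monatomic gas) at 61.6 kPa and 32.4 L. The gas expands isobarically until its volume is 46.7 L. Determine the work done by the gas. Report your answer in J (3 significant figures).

Isobaric: W = P ΔV.
W = (61.6 kPa)(46.7 − 32.4 L) = (61.6)(14.3) = 880.9 J.

W ≈ 881 J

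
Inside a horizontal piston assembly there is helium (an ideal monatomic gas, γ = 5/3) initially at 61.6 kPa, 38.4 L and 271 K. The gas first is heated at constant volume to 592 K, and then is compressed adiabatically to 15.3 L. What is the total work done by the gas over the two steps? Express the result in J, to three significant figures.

Step 1 (isochoric): W = 0 (constant volume).
After step 1: P = 134.6 kPa (V unchanged).
Step 2 (adiabatic): W = (P₁V₁ − P₂V₂)/(γ−1) = (5167 − 9543)/0.667 = -6564 J.
W_total = 0 − 6564 = -6564 J.

W_total ≈ -6560 J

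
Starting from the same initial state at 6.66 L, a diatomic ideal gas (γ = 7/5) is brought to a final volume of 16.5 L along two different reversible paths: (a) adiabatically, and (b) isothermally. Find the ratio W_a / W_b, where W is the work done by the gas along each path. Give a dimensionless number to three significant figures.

W_a / W_b ≈ 0.839

Path (a) adiabatic: W = P₁V₁(1 − (V₁/V₂)^(γ−1))/(γ−1) → W_a/(P₁V₁) = 0.7609.
Path (b) isothermal: W = P₁V₁ ln(V₂/V₁) → W_b/(P₁V₁) = 0.9072.
W_a / W_b = 0.7609 / 0.9072 = 0.8386.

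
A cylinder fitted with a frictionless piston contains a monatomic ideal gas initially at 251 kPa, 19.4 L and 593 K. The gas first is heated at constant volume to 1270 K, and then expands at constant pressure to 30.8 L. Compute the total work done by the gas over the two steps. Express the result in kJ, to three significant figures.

Step 1 (isochoric): W = 0 (constant volume).
After step 1: P = 537.6 kPa (V unchanged).
Step 2 (isobaric): W = PΔV = (537.6 kPa)(30.8 − 19.4 L) = 6128 J.
W_total = 0 + 6128 = 6128 J.

W_total ≈ 6.13 kJ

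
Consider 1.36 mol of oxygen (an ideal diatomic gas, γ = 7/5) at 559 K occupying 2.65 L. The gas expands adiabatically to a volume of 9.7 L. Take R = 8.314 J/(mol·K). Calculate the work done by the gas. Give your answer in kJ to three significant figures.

W ≈ 6.40 kJ

Adiabatic: TV^(γ−1) = const with γ = 7/5.
T₂ = T₁ (V₁/V₂)^(γ−1) = 559 × (2.65/9.7)^0.4 = 559 × 0.5951 = 332.7 K.
W_by = nCᵥ(T₁ − T₂) = (1.36)(20.79)(559 − 332.7) = 6398 J.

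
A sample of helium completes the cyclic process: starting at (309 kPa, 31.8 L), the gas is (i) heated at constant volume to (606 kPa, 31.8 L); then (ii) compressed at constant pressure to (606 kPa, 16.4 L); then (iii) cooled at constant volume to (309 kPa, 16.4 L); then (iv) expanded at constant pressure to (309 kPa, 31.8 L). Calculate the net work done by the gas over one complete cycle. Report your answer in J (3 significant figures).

Constant-volume legs do no work.
W(ii) = (606)(16.4 − 31.8) = -9332 J; W(iv) = (309)(31.8 − 16.4) = 4759 J.
W_net = -9332 + 4759 = -4574 J (the counter-clockwise enclosed area).

W_net ≈ -4570 J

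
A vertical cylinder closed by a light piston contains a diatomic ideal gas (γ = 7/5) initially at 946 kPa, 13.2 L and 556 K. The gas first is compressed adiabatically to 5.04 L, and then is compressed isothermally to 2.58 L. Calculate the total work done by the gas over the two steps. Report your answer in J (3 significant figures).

W_total ≈ -27000 J

Step 1 (adiabatic): W = (P₁V₁ − P₂V₂)/(γ−1) = (12487 − 18354)/0.4 = -14666 J.
After step 1: P = 3642 kPa, V = 5.04 L, T = 817.2 K.
Step 2 (isothermal): W = P₁V₁ ln(V₂/V₁) = (18354) ln(2.58/5.04) = -12290 J.
W_total = -14666 − 12290 = -26956 J.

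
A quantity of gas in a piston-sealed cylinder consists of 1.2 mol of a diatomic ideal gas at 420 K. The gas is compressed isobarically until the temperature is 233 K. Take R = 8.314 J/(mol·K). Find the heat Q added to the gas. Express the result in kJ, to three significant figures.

Isobaric: W = nRΔT = (1.2)(8.314)(-187) = -1866 J.
ΔU = nCᵥΔT with Cᵥ = 5R/2: ΔU = (1.2)(20.79)(-187) = -4664 J.
Q = ΔU + W = -4664 − 1866 = -6530 J.

Q ≈ -6.53 kJ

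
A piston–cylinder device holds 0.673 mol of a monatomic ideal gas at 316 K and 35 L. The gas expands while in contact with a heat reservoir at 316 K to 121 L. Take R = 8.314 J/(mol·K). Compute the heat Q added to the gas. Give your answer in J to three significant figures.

Isothermal ⇒ ΔU = 0, so Q = W = nRT ln(V₂/V₁).
Q = (0.673)(8.314)(316) ln(121/35) = 1768 × 1.24 = 2193 J.

Q ≈ 2190 J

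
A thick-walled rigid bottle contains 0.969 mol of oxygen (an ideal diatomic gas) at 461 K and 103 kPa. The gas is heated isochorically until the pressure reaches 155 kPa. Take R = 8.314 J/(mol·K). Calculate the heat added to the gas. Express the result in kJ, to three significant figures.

Constant volume ⇒ W = 0, so Q = ΔU = nCᵥΔT with Cᵥ = 5R/2 = 20.79 J/(mol·K).
At constant V, T₂/T₁ = P₂/P₁ ⇒ ΔT = T₁(P₂/P₁ − 1) = 461·(155/103 − 1) = 232.7 K.
ΔU = (0.969)(20.79)(232.7) = 4687 J.

Q ≈ 4.69 kJ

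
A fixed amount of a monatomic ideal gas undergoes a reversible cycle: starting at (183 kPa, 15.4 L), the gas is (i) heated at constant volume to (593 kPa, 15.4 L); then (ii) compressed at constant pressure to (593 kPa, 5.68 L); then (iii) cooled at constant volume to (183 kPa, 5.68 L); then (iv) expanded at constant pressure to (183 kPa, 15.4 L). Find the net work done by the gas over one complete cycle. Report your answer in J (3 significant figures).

Constant-volume legs do no work.
W(ii) = (593)(5.68 − 15.4) = -5764 J; W(iv) = (183)(15.4 − 5.68) = 1779 J.
W_net = -5764 + 1779 = -3985 J (the counter-clockwise enclosed area).

W_net ≈ -3990 J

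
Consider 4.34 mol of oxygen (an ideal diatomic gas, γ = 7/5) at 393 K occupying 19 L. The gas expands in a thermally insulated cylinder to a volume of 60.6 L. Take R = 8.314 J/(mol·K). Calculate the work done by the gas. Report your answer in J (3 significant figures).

Adiabatic: TV^(γ−1) = const with γ = 7/5.
T₂ = T₁ (V₁/V₂)^(γ−1) = 393 × (19/60.6)^0.4 = 393 × 0.6288 = 247.1 K.
W_by = nCᵥ(T₁ − T₂) = (4.34)(20.79)(393 − 247.1) = 13160 J.

W ≈ 13200 J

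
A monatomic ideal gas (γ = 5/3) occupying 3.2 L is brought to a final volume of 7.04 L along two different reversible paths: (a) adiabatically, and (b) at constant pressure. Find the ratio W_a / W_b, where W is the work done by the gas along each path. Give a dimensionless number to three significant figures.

W_a / W_b ≈ 0.511

Path (a) adiabatic: W = P₁V₁(1 − (V₁/V₂)^(γ−1))/(γ−1) → W_a/(P₁V₁) = 0.6132.
Path (b) isobaric: W = P₁(V₂ − V₁) → W_b/(P₁V₁) = 1.2.
W_a / W_b = 0.6132 / 1.2 = 0.511.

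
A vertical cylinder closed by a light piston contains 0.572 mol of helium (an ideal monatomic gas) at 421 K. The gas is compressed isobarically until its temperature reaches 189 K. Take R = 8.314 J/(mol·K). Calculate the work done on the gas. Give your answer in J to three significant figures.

Isobaric: W = P ΔV = nR ΔT.
W = (0.572)(8.314)(189 − 421) = -1103 J.
Work on gas = −W_by = 1103 J.

W ≈ 1100 J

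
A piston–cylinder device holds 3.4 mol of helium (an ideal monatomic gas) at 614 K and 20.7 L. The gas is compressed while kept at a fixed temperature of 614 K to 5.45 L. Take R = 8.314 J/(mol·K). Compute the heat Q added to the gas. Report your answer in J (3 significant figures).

Isothermal ⇒ ΔU = 0, so Q = W = nRT ln(V₂/V₁).
Q = (3.4)(8.314)(614) ln(5.45/20.7) = 17356 × -1.335 = -23162 J.

Q ≈ -23200 J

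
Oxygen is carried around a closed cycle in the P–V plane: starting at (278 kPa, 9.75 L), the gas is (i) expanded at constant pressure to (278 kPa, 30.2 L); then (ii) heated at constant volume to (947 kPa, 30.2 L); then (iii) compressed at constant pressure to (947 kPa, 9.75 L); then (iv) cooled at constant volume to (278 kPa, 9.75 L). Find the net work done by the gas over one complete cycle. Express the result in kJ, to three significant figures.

Constant-volume legs do no work.
W(i) = (278)(30.2 − 9.75) = 5685 J; W(iii) = (947)(9.75 − 30.2) = -19366 J.
W_net = 5685 − 19366 = -13681 J (the counter-clockwise enclosed area).

W_net ≈ -13.7 kJ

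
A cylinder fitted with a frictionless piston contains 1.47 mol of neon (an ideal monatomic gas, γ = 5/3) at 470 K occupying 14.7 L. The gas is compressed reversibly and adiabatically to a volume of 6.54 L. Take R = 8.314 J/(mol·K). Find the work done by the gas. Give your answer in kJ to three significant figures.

Adiabatic: TV^(γ−1) = const with γ = 5/3.
T₂ = T₁ (V₁/V₂)^(γ−1) = 470 × (14.7/6.54)^0.667 = 470 × 1.716 = 806.5 K.
W_by = nCᵥ(T₁ − T₂) = (1.47)(12.47)(470 − 806.5) = -6168 J.

W ≈ -6.17 kJ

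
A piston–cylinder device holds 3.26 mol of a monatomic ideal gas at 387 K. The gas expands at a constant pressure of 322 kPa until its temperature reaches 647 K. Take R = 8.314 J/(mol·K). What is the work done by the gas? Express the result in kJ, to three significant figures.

Isobaric: W = P ΔV = nR ΔT.
W = (3.26)(8.314)(647 − 387) = 7047 J.

W ≈ 7.05 kJ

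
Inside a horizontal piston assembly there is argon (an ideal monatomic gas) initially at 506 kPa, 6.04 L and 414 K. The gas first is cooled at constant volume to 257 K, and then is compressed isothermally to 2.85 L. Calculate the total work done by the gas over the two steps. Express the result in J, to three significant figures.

W_total ≈ -1420 J

Step 1 (isochoric): W = 0 (constant volume).
After step 1: P = 314.1 kPa (V unchanged).
Step 2 (isothermal): W = P₁V₁ ln(V₂/V₁) = (1897) ln(2.85/6.04) = -1425 J.
W_total = 0 − 1425 = -1425 J.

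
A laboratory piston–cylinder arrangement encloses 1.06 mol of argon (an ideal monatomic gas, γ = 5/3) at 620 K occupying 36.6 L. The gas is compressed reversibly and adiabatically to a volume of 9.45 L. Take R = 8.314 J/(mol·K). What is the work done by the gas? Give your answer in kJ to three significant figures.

Adiabatic: TV^(γ−1) = const with γ = 5/3.
T₂ = T₁ (V₁/V₂)^(γ−1) = 620 × (36.6/9.45)^0.667 = 620 × 2.466 = 1529 K.
W_by = nCᵥ(T₁ − T₂) = (1.06)(12.47)(620 − 1529) = -12017 J.

W ≈ -12.0 kJ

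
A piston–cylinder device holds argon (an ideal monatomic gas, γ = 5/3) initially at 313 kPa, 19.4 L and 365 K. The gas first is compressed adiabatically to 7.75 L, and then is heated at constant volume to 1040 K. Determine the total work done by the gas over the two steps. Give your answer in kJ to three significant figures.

W_total ≈ -7.68 kJ

Step 1 (adiabatic): W = (P₁V₁ − P₂V₂)/(γ−1) = (6072 − 11195)/0.667 = -7684 J.
Step 2 (isochoric): W = 0 (constant volume).
W_total = -7684 + 0 = -7684 J.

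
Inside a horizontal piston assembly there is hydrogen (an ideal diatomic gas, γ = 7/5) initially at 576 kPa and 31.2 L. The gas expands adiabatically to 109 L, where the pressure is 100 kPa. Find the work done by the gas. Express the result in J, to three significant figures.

Adiabatic: W = (P₁V₁ − P₂V₂)/(γ − 1) with γ = 7/5.
P₁V₁ = 17971 J, P₂V₂ = 10900 J.
W = (17971 − 10900) / 0.4 = 17678 J.

W ≈ 17700 J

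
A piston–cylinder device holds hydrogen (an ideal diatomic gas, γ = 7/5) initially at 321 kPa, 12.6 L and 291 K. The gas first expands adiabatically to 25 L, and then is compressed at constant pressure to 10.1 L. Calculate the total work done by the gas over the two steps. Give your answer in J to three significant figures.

W_total ≈ 591 J

Step 1 (adiabatic): W = (P₁V₁ − P₂V₂)/(γ−1) = (4045 − 3075)/0.4 = 2424 J.
After step 1: P = 123 kPa, V = 25 L, T = 221.2 K.
Step 2 (isobaric): W = PΔV = (123 kPa)(10.1 − 25 L) = -1833 J.
W_total = 2424 − 1833 = 591.2 J.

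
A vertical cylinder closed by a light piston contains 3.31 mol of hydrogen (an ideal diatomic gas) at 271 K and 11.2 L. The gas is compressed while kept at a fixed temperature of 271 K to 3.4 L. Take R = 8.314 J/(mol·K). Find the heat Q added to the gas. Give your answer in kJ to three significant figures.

Q ≈ -8.89 kJ

Isothermal ⇒ ΔU = 0, so Q = W = nRT ln(V₂/V₁).
Q = (3.31)(8.314)(271) ln(3.4/11.2) = 7458 × -1.192 = -8891 J.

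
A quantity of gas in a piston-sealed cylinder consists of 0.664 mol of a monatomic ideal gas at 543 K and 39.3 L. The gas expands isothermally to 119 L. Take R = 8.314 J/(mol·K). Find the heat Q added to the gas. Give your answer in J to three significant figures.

Q ≈ 3320 J

Isothermal ⇒ ΔU = 0, so Q = W = nRT ln(V₂/V₁).
Q = (0.664)(8.314)(543) ln(119/39.3) = 2998 × 1.108 = 3321 J.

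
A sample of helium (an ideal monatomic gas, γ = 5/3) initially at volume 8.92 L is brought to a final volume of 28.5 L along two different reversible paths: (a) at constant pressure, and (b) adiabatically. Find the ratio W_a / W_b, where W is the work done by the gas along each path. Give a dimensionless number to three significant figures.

W_a / W_b ≈ 2.71

Path (a) isobaric: W = P₁(V₂ − V₁) → W_a/(P₁V₁) = 2.195.
Path (b) adiabatic: W = P₁V₁(1 − (V₁/V₂)^(γ−1))/(γ−1) → W_b/(P₁V₁) = 0.8085.
W_a / W_b = 2.195 / 0.8085 = 2.715.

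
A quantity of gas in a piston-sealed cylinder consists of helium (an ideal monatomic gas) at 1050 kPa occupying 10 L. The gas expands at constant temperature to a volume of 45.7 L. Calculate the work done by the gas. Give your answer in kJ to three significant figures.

W ≈ 16.0 kJ

Isothermal: W = nRT ln(V₂/V₁) = P₁V₁ ln(V₂/V₁).
P₁V₁ = (1050 kPa)(10 L) = 10500 J.
W = 10500 × ln(45.7/10) = 10500 × 1.52
W_by_gas = 15955 J.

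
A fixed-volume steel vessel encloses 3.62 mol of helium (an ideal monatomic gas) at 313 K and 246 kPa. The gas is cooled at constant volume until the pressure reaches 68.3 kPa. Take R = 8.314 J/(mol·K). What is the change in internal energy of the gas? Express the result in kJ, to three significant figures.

ΔU ≈ -10.2 kJ

Constant volume ⇒ W = 0, so Q = ΔU = nCᵥΔT with Cᵥ = 3R/2 = 12.47 J/(mol·K).
At constant V, T₂/T₁ = P₂/P₁ ⇒ ΔT = T₁(P₂/P₁ − 1) = 313·(68.3/246 − 1) = -226.1 K.
ΔU = (3.62)(12.47)(-226.1) = -10207 J.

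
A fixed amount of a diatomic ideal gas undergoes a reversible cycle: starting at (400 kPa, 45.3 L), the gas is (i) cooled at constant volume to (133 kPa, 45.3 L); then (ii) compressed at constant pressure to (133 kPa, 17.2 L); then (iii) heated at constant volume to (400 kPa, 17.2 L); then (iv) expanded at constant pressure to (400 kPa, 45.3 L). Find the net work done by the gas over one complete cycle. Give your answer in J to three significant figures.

Constant-volume legs do no work.
W(ii) = (133)(17.2 − 45.3) = -3737 J; W(iv) = (400)(45.3 − 17.2) = 11240 J.
W_net = -3737 + 11240 = 7503 J (the clockwise enclosed area).

W_net ≈ 7500 J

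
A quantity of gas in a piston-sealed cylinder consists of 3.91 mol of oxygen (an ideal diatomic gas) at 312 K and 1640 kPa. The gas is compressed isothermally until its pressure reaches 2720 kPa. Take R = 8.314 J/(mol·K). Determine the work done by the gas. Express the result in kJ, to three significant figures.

W ≈ -5.13 kJ

Isothermal process: W = nRT ln(V₂/V₁) = nRT ln(P₁/P₂).
W = (3.91)(8.314)(312) × ln(1640/2720)
  = 10142 × ln(0.6029) = 10142 × -0.5059
W_by_gas = -5131 J.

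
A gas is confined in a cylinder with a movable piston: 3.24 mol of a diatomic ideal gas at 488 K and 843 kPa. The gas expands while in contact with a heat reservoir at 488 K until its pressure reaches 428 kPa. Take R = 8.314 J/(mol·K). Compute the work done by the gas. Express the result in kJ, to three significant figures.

Isothermal process: W = nRT ln(V₂/V₁) = nRT ln(P₁/P₂).
W = (3.24)(8.314)(488) × ln(843/428)
  = 13145 × ln(1.97) = 13145 × 0.6778
W_by_gas = 8911 J.

W ≈ 8.91 kJ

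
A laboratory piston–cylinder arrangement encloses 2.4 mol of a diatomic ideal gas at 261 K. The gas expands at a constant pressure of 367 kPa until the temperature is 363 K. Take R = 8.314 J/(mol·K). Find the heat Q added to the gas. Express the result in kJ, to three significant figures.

Q ≈ 7.12 kJ

Isobaric: W = nRΔT = (2.4)(8.314)(102) = 2035 J.
ΔU = nCᵥΔT with Cᵥ = 5R/2: ΔU = (2.4)(20.79)(102) = 5088 J.
Q = ΔU + W = 5088 + 2035 = 7123 J.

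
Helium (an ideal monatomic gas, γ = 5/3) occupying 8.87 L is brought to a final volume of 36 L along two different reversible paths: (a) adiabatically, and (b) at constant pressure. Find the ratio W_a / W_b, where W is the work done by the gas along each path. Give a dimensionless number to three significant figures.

Path (a) adiabatic: W = P₁V₁(1 − (V₁/V₂)^(γ−1))/(γ−1) → W_a/(P₁V₁) = 0.9105.
Path (b) isobaric: W = P₁(V₂ − V₁) → W_b/(P₁V₁) = 3.059.
W_a / W_b = 0.9105 / 3.059 = 0.2977.

W_a / W_b ≈ 0.298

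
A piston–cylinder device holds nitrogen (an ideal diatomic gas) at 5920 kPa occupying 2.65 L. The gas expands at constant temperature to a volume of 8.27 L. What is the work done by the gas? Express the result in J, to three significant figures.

Isothermal: W = nRT ln(V₂/V₁) = P₁V₁ ln(V₂/V₁).
P₁V₁ = (5920 kPa)(2.65 L) = 15688 J.
W = 15688 × ln(8.27/2.65) = 15688 × 1.138
W_by_gas = 17854 J.

W ≈ 17900 J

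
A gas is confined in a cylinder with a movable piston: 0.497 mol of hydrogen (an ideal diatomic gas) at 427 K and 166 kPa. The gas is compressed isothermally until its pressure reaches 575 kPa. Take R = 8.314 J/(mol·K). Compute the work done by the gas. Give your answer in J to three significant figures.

W ≈ -2190 J

Isothermal process: W = nRT ln(V₂/V₁) = nRT ln(P₁/P₂).
W = (0.497)(8.314)(427) × ln(166/575)
  = 1764 × ln(0.2887) = 1764 × -1.242
W_by_gas = -2192 J.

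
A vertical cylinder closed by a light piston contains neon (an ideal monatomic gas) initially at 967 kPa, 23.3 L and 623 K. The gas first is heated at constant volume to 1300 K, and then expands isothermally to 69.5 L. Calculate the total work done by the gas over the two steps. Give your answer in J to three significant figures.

Step 1 (isochoric): W = 0 (constant volume).
After step 1: P = 2018 kPa (V unchanged).
Step 2 (isothermal): W = P₁V₁ ln(V₂/V₁) = (47015) ln(69.5/23.3) = 51382 J.
W_total = 0 + 51382 = 51382 J.

W_total ≈ 51400 J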